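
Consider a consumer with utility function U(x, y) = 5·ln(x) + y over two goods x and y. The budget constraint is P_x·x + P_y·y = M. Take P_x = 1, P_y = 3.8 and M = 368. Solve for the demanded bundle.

So x*(P_x,P_y) = 5·P_y/P_x, independent of income; and y* = (M − 5·P_y)/P_y.
At the given prices: x* = 5·3.8/1 = 19, and y* = 91.8421.

x* = 19, y* = 91.8421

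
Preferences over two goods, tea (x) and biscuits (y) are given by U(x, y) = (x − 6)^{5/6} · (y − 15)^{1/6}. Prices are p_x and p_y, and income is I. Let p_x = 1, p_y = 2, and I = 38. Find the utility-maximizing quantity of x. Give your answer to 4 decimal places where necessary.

x* = 7.6667

This is Cobb-Douglas in (x−6, y−15): tangency gives 5/6·p_y·(y−15) = 1/6·p_x·(x−6).
Substituting into the budget: x* = 6 + 5/6·(I − 6·p_x − 15·p_y)/p_x, and y* = 15 + 1/6·(…)/p_y.
Discretionary income = 38 − 6·1 − 15·2 = 2; x* = 6 + 5/6·2/1 = 7.6667.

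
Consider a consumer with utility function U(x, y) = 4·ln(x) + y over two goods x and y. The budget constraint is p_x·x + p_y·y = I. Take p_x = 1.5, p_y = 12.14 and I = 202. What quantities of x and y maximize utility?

Set MRS = p_x/p_y: (4/x)/1 = p_x/p_y.
So x*(p_x,p_y) = 4·p_y/p_x, independent of income; and y* = (I − 4·p_y)/p_y.
At the given prices: x* = 4·12.14/1.5 = 32.3733, and y* = 12.6392.

x* = 32.3733, y* = 12.6392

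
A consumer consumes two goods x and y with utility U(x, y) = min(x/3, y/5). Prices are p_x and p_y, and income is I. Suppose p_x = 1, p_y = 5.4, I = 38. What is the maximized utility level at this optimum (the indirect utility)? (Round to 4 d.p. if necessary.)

Leontief preferences: the optimum is at the kink where x/3 = y/5, i.e. y = (5/3)·x.
Budget: p_x·x + p_y·(5/3)·x = I, so (3·p_x + 5·p_y)·x = 3·I.
Demand: x*(p_x,p_y,I) = 3·I/(3·p_x + 5·p_y), y* = 5·I/(3·p_x + 5·p_y).
Here 3·1 + 5·5.4 = 30, giving x* = 3.8 and y* = 6.3333.
Utility at the optimum: U(3.8, 6.3333) = 1.2667.

V = 1.2667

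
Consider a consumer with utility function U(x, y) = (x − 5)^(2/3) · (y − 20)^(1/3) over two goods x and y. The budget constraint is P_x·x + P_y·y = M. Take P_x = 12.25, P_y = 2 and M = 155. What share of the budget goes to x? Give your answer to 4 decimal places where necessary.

MRS = 2·(y−20)/(x−5). Tangency with P_x/P_y gives y−20 = (1/2)·(P_x/P_y)·(x−5).
Substituting into the budget: x* = 5 + 2/3·(M − 5·P_x − 20·P_y)/P_x, and y* = 20 + 1/3·(…)/P_y.
Discretionary income = 155 − 5·12.25 − 20·2 = 53.75; x* = 5 + 2/3·53.75/12.25 = 7.9252; y* = 20 + 1/3·53.75/2 = 28.9583.
Expenditure on x: 12.25·7.9252 = 97.0833; share = 0.6263.

share on x = 0.6263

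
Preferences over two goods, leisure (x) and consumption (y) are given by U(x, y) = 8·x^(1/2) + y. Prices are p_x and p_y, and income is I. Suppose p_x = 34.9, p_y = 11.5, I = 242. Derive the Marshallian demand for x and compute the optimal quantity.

x* = 1.7373

Set MRS = p_x/p_y: 4·x^(−1/2) = p_x/p_y.
Solve: √x = 4·p_y/p_x, so x*(p_x,p_y) = (4·p_y/p_x)², and y* = (I − p_x·x*)/p_y.
Plugging in: x* = (4·11.5/34.9)² = 1.7373.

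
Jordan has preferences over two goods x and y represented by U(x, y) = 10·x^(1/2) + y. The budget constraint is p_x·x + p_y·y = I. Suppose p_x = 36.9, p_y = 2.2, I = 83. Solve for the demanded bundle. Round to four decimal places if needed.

x* = 0.0889, y* = 36.2368

Set MRS = p_x/p_y: 5·x^(−1/2) = p_x/p_y.
Thus x* = (5·p_y/p_x)² — independent of I — with the rest of income spent on y.
Plugging in: x* = (5·2.2/36.9)² = 0.0889, y* = 36.2368.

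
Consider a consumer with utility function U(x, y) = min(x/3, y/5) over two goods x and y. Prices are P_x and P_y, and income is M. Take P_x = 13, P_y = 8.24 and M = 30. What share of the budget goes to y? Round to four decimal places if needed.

share on y = 0.5137

Demand: x*(P_x,P_y,M) = 3·M/(3·P_x + 5·P_y), y* = 5·M/(3·P_x + 5·P_y).
Here 3·13 + 5·8.24 = 80.2, giving x* = 1.1222 and y* = 1.8703.
Expenditure on y: 8.24·1.8703 = 15.4115; share = 0.5137.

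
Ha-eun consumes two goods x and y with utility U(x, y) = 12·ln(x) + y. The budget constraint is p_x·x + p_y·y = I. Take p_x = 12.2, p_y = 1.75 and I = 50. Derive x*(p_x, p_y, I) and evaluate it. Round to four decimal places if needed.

MU_x = 12/x, MU_y = 1. Tangency: 12/x = p_x/p_y.
So x*(p_x,p_y) = 12·p_y/p_x, independent of income; and y* = (I − 12·p_y)/p_y.
At the given prices: x* = 12·1.75/12.2 = 1.7213.

x* = 1.7213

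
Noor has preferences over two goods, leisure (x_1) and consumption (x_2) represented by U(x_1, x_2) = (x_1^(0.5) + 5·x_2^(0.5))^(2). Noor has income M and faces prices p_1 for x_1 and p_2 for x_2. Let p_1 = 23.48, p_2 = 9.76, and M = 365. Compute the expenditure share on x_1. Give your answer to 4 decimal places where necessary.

share on x_1 = 0.0164

MU_x_1 ∝ x_1^(-0.5), MU_x_2 ∝ 5·x_2^(-0.5), so MRS = (1/5)·(x_2/x_1)^(0.5) = p_1/p_2.
Solve for the ratio: x_2/x_1 = [5·p_1/p_2]^(2).
Substitute x_2 = (x_2/x_1)·x_1 into the budget: x_1* = M/(p_1 + p_2·(x_2/x_1)).
Numerically x_2/x_1 = 144.689348, so x_1* = 365/(23.48 + 9.76·144.689348) = 0.2542 and x_2* = 144.689348·0.2542 = 36.7859.
Expenditure on x_1: 23.48·0.2542 = 5.9696; share = 0.0164.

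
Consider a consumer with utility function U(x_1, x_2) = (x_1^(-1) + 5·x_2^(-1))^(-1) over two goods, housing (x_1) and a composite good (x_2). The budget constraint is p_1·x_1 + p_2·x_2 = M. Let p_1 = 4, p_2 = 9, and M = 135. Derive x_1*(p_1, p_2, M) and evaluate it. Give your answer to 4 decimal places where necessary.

x_1* = 7.7513

From the CES first-order condition, (1/5)·(x_2/x_1)^(2) = p_1/p_2.
Solve for the ratio: x_2/x_1 = [5·p_1/p_2]^(0.5).
Substitute x_2 = (x_2/x_1)·x_1 into the budget: x_1* = M/(p_1 + p_2·(x_2/x_1)).
Numerically x_2/x_1 = 1.490712, so x_1* = 135/(4 + 9·1.490712) = 7.7513.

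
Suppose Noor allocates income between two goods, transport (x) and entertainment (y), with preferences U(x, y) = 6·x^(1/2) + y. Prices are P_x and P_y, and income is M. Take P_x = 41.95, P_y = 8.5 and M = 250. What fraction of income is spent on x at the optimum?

share on x = 0.062

Utility is quasi-linear in y; the FOC for x is 3/√x = P_x/P_y.
Solve: √x = 3·P_y/P_x, so x*(P_x,P_y) = (3·P_y/P_x)², and y* = (M − P_x·x*)/P_y.
Plugging in: x* = (3·8.5/41.95)² = 0.3695, y* = 27.5882.
Expenditure on x: 41.95·0.3695 = 15.5006; share = 0.062.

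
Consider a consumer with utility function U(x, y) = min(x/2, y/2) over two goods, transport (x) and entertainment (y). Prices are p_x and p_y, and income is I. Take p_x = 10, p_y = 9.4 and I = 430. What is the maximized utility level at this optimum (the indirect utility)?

Leontief preferences: the optimum is at the kink where x/2 = y/2, i.e. y = x.
Budget: p_x·x + p_y·x = I, so (2·p_x + 2·p_y)·x = 2·I.
Demand: x*(p_x,p_y,I) = 2·I/(2·p_x + 2·p_y), y* = 2·I/(2·p_x + 2·p_y).
Here 2·10 + 2·9.4 = 38.8, giving x* = 22.1649 and y* = 22.1649.
Utility at the optimum: U(22.1649, 22.1649) = 11.0825.

V = 11.0825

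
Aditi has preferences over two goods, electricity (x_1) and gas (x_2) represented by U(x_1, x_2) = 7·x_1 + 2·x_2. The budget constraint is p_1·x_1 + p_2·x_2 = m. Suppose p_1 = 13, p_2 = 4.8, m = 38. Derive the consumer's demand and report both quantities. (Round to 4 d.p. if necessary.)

x_1* = 2.9231, x_2* = 0

Linear utility — the consumer picks whichever good has higher MU/price: 7/13 = 0.5385 vs 2/4.8 = 0.4167.
x_1 gives more utility per dollar, so spend all income on x_1: x_1* = m/p_1, x_2* = 0.
Numerically: x_1* = 2.9231, x_2* = 0.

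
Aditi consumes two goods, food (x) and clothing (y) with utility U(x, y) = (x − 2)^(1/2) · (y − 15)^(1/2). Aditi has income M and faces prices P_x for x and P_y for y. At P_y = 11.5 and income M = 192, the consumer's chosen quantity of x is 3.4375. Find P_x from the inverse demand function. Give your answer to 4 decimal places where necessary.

This is Cobb-Douglas in (x−2, y−15): tangency gives 0.5·P_y·(y−15) = 0.5·P_x·(x−2).
After buying the subsistence bundle (2, 15), a share 0.5 of the remaining income goes to x: x* = 2 + 0.5·(M − 2P_x − 15P_y)/P_x.
Set x* = 3.4375 in the demand function and solve for P_x: P_x = 4.

P_x = 4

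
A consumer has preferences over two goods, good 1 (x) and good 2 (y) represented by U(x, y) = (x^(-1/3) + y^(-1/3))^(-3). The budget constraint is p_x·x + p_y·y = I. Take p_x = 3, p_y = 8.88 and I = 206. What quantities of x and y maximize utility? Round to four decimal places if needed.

x* = 29.7044, y* = 13.1629

With the ratio pinned down, the budget gives x* = I/(p_x + p_y·(y/x)) and y* = (y/x)·x*.
Numerically y/x = 0.44313, so x* = 206/(3 + 8.88·0.44313) = 29.7044 and y* = 0.44313·29.7044 = 13.1629.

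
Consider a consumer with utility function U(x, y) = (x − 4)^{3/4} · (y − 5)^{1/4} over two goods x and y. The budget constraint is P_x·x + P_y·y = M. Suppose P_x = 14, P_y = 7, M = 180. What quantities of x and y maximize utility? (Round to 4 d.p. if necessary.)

x* = 8.7679, y* = 8.1786

This is Cobb-Douglas in (x−4, y−5): tangency gives 0.75·P_y·(y−5) = 0.25·P_x·(x−4).
After buying the subsistence bundle (4, 5), a share 0.75 of the remaining income goes to x: x* = 4 + 0.75·(M − 4P_x − 5P_y)/P_x.
Discretionary income = 180 − 4·14 − 5·7 = 89; x* = 4 + 0.75·89/14 = 8.7679; y* = 5 + 0.25·89/7 = 8.1786.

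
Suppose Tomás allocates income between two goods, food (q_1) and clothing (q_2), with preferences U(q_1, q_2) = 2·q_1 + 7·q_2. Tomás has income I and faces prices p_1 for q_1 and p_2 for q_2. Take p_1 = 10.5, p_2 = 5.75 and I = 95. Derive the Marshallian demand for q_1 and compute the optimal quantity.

q_1* = 0

Linear utility — the consumer picks whichever good has higher MU/price: 2/10.5 = 0.1905 vs 7/5.75 = 1.2174.
q_2 gives more utility per dollar, so spend all income on q_2: q_2* = I/p_2, q_1* = 0.
Numerically: q_1* = 0, q_2* = 16.5217.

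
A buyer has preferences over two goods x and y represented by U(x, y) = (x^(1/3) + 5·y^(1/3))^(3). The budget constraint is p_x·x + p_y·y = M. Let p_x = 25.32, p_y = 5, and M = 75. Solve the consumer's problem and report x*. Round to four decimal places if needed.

MU_x ∝ x^(-2/3), MU_y ∝ 5·y^(-2/3), so MRS = (1/5)·(y/x)^(2/3) = p_x/p_y.
Hence y/x = (5·p_x/p_y)^(1/(2/3)), i.e. raised to the 1.5 power.
Substitute y = (y/x)·x into the budget: x* = M/(p_x + p_y·(y/x)).
Numerically y/x = 127.407664, so x* = 75/(25.32 + 5·127.407664) = 0.1132.

x* = 0.1132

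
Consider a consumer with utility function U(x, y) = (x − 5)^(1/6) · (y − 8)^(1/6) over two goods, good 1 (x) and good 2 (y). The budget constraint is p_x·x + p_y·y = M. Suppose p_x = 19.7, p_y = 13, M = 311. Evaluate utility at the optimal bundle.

MRS = (y−8)/(x−5). Tangency with p_x/p_y gives y−8 = (p_x/p_y)·(x−5).
Substituting into the budget: x* = 5 + 0.5·(M − 5·p_x − 8·p_y)/p_x, and y* = 8 + 0.5·(…)/p_y.
Discretionary income = 311 − 5·19.7 − 8·13 = 108.5; x* = 5 + 0.5·108.5/19.7 = 7.7538; y* = 8 + 0.5·108.5/13 = 12.1731.
Utility at the optimum: U(7.7538, 12.1731) = 1.5022.

V = 1.5022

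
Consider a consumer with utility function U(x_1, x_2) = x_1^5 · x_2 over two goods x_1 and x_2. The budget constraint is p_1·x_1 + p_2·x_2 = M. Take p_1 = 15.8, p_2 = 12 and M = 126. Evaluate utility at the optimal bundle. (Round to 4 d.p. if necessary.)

Tangency: MRS = 5·x_2/x_1 = p_1/p_2.
Rearranging, p_2·x_2 = (1/5)·p_1·x_1. Substituting into the budget gives p_1·x_1·(1 + (1/5)) = M.
Demand: x_1*(p_1,p_2,M) = 5/6·M/p_1 and x_2* = 1/6·M/p_2.
At p_1=15.8, p_2=12, M=126: x_1* = 5/6·126/15.8 = 6.6456, x_2* = 1.75.
Utility at the optimum: U(6.6456, 1.75) = 22682.9277.

V = 22682.9277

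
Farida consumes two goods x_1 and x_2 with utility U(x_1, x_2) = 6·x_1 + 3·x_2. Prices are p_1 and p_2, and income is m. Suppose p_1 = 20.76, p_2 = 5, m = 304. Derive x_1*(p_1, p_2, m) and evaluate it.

x_2 gives more utility per dollar, so spend all income on x_2: x_2* = m/p_2, x_1* = 0.
Numerically: x_1* = 0, x_2* = 60.8.

x_1* = 0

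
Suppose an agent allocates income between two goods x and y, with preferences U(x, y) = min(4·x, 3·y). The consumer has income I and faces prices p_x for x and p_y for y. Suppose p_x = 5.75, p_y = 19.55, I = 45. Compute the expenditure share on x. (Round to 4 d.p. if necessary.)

Demand: x*(p_x,p_y,I) = 3·I/(3·p_x + 4·p_y), y* = 4·I/(3·p_x + 4·p_y).
Here 3·5.75 + 4·19.55 = 95.45, giving x* = 1.4144 and y* = 1.8858.
Expenditure on x: 5.75·1.4144 = 8.1325; share = 0.1807.

share on x = 0.1807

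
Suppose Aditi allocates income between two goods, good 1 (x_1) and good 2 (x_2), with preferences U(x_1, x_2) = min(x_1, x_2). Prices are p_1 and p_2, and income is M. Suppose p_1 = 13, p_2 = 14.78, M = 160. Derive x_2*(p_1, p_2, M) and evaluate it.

x_2* = 5.7595

Demand: x_1*(p_1,p_2,M) = M/(p_1 + p_2), x_2* = M/(p_1 + p_2).
Here 13 + 14.78 = 27.78, giving x_2* = 5.7595.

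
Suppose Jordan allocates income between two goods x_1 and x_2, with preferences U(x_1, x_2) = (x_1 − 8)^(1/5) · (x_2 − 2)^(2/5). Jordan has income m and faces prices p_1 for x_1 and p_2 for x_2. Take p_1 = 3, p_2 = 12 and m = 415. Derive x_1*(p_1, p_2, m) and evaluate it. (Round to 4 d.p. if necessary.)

x_1* = 48.7778

MRS = (1/2)·(x_2−2)/(x_1−8). Tangency with p_1/p_2 gives x_2−2 = 2·(p_1/p_2)·(x_1−8).
Substituting into the budget: x_1* = 8 + 1/3·(m − 8·p_1 − 2·p_2)/p_1, and x_2* = 2 + 2/3·(…)/p_2.
Discretionary income = 415 − 8·3 − 2·12 = 367; x_1* = 8 + 1/3·367/3 = 48.7778.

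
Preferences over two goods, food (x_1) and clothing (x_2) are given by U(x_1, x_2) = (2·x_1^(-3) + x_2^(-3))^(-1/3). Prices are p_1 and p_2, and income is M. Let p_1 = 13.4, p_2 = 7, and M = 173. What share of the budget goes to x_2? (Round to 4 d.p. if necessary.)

share on x_2 = 0.3407

From the CES first-order condition, 2·(x_2/x_1)^(4) = p_1/p_2.
Solve for the ratio: x_2/x_1 = [(1/2)·p_1/p_2]^(0.25).
Substitute x_2 = (x_2/x_1)·x_1 into the budget: x_1* = M/(p_1 + p_2·(x_2/x_1)).
Numerically x_2/x_1 = 0.989109, so x_1* = 173/(13.4 + 7·0.989109) = 8.5122 and x_2* = 0.989109·8.5122 = 8.4195.
Expenditure on x_2: 7·8.4195 = 58.9365; share = 0.3407.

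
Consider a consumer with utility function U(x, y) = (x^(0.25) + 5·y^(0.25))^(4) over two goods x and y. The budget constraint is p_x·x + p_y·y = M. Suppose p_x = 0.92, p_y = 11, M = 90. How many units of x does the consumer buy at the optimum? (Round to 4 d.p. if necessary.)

MU_x ∝ x^(-0.75), MU_y ∝ 5·y^(-0.75), so MRS = (1/5)·(y/x)^(0.75) = p_x/p_y.
Solve for the ratio: y/x = [5·p_x/p_y]^(4/3).
Substitute y = (y/x)·x into the budget: x* = M/(p_x + p_y·(y/x)).
Numerically y/x = 0.312718, so x* = 90/(0.92 + 11·0.312718) = 20.6427.

x* = 20.6427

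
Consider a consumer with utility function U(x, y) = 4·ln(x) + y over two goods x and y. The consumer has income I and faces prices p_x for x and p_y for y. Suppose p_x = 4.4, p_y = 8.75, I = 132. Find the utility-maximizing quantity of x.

x* = 7.9545

At the given prices: x* = 4·8.75/4.4 = 7.9545.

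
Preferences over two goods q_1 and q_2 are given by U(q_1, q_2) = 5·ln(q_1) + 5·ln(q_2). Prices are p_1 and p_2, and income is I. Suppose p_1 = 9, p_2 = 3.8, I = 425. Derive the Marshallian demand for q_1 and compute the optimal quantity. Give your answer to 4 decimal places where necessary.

MU_q_1/MU_q_2 = (5·q_2)/(5·q_1); tangency sets this equal to p_1/p_2.
So 5·p_2·q_2 = 5·p_1·q_1; combined with the budget, a share 0.5 of income goes to q_1.
Demand: q_1*(p_1,p_2,I) = 0.5·I/p_1 and q_2* = 0.5·I/p_2.
At p_1=9, p_2=3.8, I=425: q_1* = 0.5·425/9 = 23.6111.

q_1* = 23.6111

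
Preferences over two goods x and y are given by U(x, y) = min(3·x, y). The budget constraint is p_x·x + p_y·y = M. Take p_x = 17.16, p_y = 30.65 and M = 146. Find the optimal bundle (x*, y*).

x* = 1.3381, y* = 4.0143

With perfect complements, no substitution: consume in ratio x:y = 1:3.
Budget: p_x·x + p_y·3·x = M, so (p_x + 3·p_y)·x = M.
Demand: x*(p_x,p_y,M) = M/(p_x + 3·p_y), y* = 3·M/(p_x + 3·p_y).
Here 17.16 + 3·30.65 = 109.11, giving x* = 1.3381 and y* = 4.0143.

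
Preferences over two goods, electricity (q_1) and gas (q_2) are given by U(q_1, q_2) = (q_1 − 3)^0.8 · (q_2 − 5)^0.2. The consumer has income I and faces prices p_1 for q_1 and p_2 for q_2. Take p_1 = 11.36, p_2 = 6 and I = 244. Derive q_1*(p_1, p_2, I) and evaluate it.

q_1* = 15.6704

This is Cobb-Douglas in (q_1−3, q_2−5): tangency gives 0.8·p_2·(q_2−5) = 0.2·p_1·(q_1−3).
After buying the subsistence bundle (3, 5), a share 0.8 of the remaining income goes to q_1: q_1* = 3 + 0.8·(I − 3p_1 − 5p_2)/p_1.
Discretionary income = 244 − 3·11.36 − 5·6 = 179.92; q_1* = 3 + 0.8·179.92/11.36 = 15.6704.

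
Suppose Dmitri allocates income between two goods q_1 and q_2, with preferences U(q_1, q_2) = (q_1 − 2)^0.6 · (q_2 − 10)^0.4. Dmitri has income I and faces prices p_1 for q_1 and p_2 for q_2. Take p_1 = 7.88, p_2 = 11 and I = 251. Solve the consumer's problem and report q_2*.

q_2* = 14.5542

MRS = (3/2)·(q_2−10)/(q_1−2). Tangency with p_1/p_2 gives q_2−10 = (2/3)·(p_1/p_2)·(q_1−2).
After buying the subsistence bundle (2, 10), a share 0.6 of the remaining income goes to q_1: q_1* = 2 + 0.6·(I − 2p_1 − 10p_2)/p_1.
Discretionary income = 251 − 2·7.88 − 10·11 = 125.24; q_2* = 10 + 0.4·125.24/11 = 14.5542.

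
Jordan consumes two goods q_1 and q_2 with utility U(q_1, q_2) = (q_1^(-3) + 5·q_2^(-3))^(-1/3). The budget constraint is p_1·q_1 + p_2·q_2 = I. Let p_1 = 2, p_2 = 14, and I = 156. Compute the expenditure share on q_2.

share on q_2 = 0.8655

MRS = MU_q_1/MU_q_2 = (1/5)·(q_2/q_1)^(4). Set equal to p_1/p_2.
Hence q_2/q_1 = (5·p_1/p_2)^(1/(4)), i.e. raised to the 0.25 power.
With the ratio pinned down, the budget gives q_1* = I/(p_1 + p_2·(q_2/q_1)) and q_2* = (q_2/q_1)·q_1*.
Numerically q_2/q_1 = 0.919323, so q_1* = 156/(2 + 14·0.919323) = 10.4906 and q_2* = 0.919323·10.4906 = 9.6442.
Expenditure on q_2: 14·9.6442 = 135.0189; share = 0.8655.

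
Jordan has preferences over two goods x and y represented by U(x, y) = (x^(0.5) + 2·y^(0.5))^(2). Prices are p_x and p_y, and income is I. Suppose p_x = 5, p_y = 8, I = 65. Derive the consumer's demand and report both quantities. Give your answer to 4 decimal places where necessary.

x* = 3.7143, y* = 5.8036

Numerically y/x = 1.5625, so x* = 65/(5 + 8·1.5625) = 3.7143 and y* = 1.5625·3.7143 = 5.8036.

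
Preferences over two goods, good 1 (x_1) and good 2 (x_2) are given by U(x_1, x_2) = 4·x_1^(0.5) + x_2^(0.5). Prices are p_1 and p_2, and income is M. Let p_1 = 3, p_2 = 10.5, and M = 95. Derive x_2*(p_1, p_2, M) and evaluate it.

MU_x_1 ∝ 4·x_1^(-0.5), MU_x_2 ∝ x_2^(-0.5), so MRS = 4·(x_2/x_1)^(0.5) = p_1/p_2.
Solve for the ratio: x_2/x_1 = [(1/4)·p_1/p_2]^(2).
Substitute x_2 = (x_2/x_1)·x_1 into the budget: x_1* = M/(p_1 + p_2·(x_2/x_1)).
Numerically x_2/x_1 = 0.005102, so x_1* = 95/(3 + 10.5·0.005102) = 31.1111 and x_2* = 0.005102·31.1111 = 0.1587.

x_2* = 0.1587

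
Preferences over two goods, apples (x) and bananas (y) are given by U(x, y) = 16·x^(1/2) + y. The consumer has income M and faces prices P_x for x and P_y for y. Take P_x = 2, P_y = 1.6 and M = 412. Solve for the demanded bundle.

Solve: √x = 8·P_y/P_x, so x*(P_x,P_y) = (8·P_y/P_x)², and y* = (M − P_x·x*)/P_y.
Plugging in: x* = (8·1.6/2)² = 40.96, y* = 206.3.

x* = 40.96, y* = 206.3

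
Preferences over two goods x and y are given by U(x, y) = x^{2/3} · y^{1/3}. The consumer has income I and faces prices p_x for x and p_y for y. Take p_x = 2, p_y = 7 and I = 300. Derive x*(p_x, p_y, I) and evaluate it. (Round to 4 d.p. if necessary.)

Demand: x*(p_x,p_y,I) = 2/3·I/p_x and y* = 1/3·I/p_y.
At p_x=2, p_y=7, I=300: x* = 2/3·300/2 = 100.

x* = 100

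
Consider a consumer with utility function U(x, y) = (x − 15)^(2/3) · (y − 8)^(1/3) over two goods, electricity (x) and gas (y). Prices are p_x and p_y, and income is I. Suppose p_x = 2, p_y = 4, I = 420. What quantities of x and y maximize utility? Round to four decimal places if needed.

Substituting into the budget: x* = 15 + 2/3·(I − 15·p_x − 8·p_y)/p_x, and y* = 8 + 1/3·(…)/p_y.
Discretionary income = 420 − 15·2 − 8·4 = 358; x* = 15 + 2/3·358/2 = 134.3333; y* = 8 + 1/3·358/4 = 37.8333.

x* = 134.3333, y* = 37.8333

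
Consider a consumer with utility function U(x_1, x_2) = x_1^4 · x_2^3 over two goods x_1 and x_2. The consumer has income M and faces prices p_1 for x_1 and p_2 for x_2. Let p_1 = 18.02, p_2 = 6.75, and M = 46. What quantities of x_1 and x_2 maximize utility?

x_1* = 1.4587, x_2* = 2.9206

The MRS is (4/3)·x_2/x_1. Set MRS = p_1/p_2.
Rearranging, p_2·x_2 = (3/4)·p_1·x_1. Substituting into the budget gives p_1·x_1·(1 + (3/4)) = M.
Demand: x_1*(p_1,p_2,M) = 4/7·M/p_1 and x_2* = 3/7·M/p_2.
At p_1=18.02, p_2=6.75, M=46: x_1* = 4/7·46/18.02 = 1.4587, x_2* = 2.9206.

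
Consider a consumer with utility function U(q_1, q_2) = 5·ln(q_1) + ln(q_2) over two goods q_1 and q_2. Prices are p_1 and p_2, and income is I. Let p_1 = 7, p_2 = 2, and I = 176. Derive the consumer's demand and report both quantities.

Demand: q_1*(p_1,p_2,I) = 5/6·I/p_1 and q_2* = 1/6·I/p_2.
At p_1=7, p_2=2, I=176: q_1* = 5/6·176/7 = 20.9524, q_2* = 14.6667.

q_1* = 20.9524, q_2* = 14.6667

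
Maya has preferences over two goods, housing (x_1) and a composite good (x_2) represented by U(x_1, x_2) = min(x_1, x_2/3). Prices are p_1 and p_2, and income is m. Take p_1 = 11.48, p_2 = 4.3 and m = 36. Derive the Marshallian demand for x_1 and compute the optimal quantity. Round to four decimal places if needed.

x_1* = 1.4766

Leontief preferences: the optimum is at the kink where x_1/1 = x_2/3, i.e. x_2 = 3·x_1.
Budget: p_1·x_1 + p_2·3·x_1 = m, so (p_1 + 3·p_2)·x_1 = m.
Demand: x_1*(p_1,p_2,m) = m/(p_1 + 3·p_2), x_2* = 3·m/(p_1 + 3·p_2).
Here 11.48 + 3·4.3 = 24.38, giving x_1* = 1.4766.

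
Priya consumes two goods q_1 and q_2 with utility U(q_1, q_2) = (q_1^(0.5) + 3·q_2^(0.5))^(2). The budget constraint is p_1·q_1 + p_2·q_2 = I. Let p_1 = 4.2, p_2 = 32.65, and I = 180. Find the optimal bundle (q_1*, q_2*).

q_1* = 19.8621, q_2* = 2.958

With the ratio pinned down, the budget gives q_1* = I/(p_1 + p_2·(q_2/q_1)) and q_2* = (q_2/q_1)·q_1*.
Numerically q_2/q_1 = 0.148927, so q_1* = 180/(4.2 + 32.65·0.148927) = 19.8621 and q_2* = 0.148927·19.8621 = 2.958.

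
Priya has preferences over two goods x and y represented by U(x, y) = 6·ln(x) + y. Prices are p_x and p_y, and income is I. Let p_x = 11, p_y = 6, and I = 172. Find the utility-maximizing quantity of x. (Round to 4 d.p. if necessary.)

x* = 3.2727

So x*(p_x,p_y) = 6·p_y/p_x, independent of income; and y* = (I − 6·p_y)/p_y.
At the given prices: x* = 6·6/11 = 3.2727.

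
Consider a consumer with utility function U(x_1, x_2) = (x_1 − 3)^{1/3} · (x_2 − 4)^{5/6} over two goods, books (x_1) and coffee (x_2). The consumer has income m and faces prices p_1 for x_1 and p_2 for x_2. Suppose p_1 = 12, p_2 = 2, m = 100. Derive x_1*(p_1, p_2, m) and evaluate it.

Let x_1' = x_1−3, x_2' = x_2−4. MRS = (2/5)·x_2'/x_1' = p_1/p_2.
After buying the subsistence bundle (3, 4), a share 2/7 of the remaining income goes to x_1: x_1* = 3 + 2/7·(m − 3p_1 − 4p_2)/p_1.
Discretionary income = 100 − 3·12 − 4·2 = 56; x_1* = 3 + 2/7·56/12 = 4.3333.

x_1* = 4.3333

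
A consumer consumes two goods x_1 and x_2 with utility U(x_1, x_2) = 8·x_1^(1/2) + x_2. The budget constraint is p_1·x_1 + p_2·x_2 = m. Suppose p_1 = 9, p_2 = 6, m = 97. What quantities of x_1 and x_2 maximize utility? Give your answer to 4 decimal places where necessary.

Thus x_1* = (4·p_2/p_1)² — independent of m — with the rest of income spent on x_2.
Plugging in: x_1* = (4·6/9)² = 7.1111, x_2* = 5.5.

x_1* = 7.1111, x_2* = 5.5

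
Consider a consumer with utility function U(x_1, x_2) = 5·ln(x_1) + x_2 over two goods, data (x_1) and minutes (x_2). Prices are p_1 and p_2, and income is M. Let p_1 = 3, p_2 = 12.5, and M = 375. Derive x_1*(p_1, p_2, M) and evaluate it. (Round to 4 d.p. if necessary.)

x_1* = 20.8333

So x_1*(p_1,p_2) = 5·p_2/p_1, independent of income; and x_2* = (M − 5·p_2)/p_2.
At the given prices: x_1* = 5·12.5/3 = 20.8333.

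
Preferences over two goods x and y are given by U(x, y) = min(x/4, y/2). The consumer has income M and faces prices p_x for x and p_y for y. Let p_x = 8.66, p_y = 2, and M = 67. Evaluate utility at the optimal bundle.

V = 1.734

With perfect complements, no substitution: consume in ratio x:y = 4:2.
Budget: p_x·x + p_y·(1/2)·x = M, so (4·p_x + 2·p_y)·x = 4·M.
Demand: x*(p_x,p_y,M) = 4·M/(4·p_x + 2·p_y), y* = 2·M/(4·p_x + 2·p_y).
Here 4·8.66 + 2·2 = 38.64, giving x* = 6.9358 and y* = 3.4679.
Utility at the optimum: U(6.9358, 3.4679) = 1.734.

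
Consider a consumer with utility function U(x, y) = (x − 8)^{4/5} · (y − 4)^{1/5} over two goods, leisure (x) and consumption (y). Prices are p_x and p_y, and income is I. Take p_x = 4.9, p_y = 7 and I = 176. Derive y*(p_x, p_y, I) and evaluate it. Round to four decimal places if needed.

MRS = 4·(y−4)/(x−8). Tangency with p_x/p_y gives y−4 = (1/4)·(p_x/p_y)·(x−8).
Substituting into the budget: x* = 8 + 0.8·(I − 8·p_x − 4·p_y)/p_x, and y* = 4 + 0.2·(…)/p_y.
Discretionary income = 176 − 8·4.9 − 4·7 = 108.8; y* = 4 + 0.2·108.8/7 = 7.1086.

y* = 7.1086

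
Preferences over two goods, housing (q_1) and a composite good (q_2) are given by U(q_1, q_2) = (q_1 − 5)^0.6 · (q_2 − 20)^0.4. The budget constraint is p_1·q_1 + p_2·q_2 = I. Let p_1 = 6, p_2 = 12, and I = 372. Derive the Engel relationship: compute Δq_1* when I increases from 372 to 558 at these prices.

Δq_1* = 18.6

Let q_1' = q_1−5, q_2' = q_2−20. MRS = (3/2)·q_2'/q_1' = p_1/p_2.
Substituting into the budget: q_1* = 5 + 0.6·(I − 5·p_1 − 20·p_2)/p_1, and q_2* = 20 + 0.4·(…)/p_2.
Discretionary income = 372 − 5·6 − 20·12 = 102; q_1* = 5 + 0.6·102/6 = 15.2.
At I' = 558: q_1* = 33.8. Change: 33.8 − 15.2 = 18.6.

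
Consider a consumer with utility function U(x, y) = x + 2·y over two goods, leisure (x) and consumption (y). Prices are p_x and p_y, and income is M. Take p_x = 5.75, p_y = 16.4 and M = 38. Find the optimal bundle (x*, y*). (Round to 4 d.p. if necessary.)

x* = 6.6087, y* = 0

Perfect substitutes: compare marginal utility per dollar. 1/p_x vs 2/p_y → 0.1739 vs 0.122.
x gives more utility per dollar, so spend all income on x: x* = M/p_x, y* = 0.
Numerically: x* = 6.6087, y* = 0.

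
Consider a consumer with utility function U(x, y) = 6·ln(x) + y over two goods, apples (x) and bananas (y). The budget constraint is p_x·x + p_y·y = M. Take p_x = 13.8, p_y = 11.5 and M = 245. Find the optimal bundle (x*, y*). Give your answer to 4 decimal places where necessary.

x* = 5, y* = 15.3043

MU_x = 6/x, MU_y = 1. Tangency: 6/x = p_x/p_y.
So x*(p_x,p_y) = 6·p_y/p_x, independent of income; and y* = (M − 6·p_y)/p_y.
At the given prices: x* = 6·11.5/13.8 = 5, and y* = 15.3043.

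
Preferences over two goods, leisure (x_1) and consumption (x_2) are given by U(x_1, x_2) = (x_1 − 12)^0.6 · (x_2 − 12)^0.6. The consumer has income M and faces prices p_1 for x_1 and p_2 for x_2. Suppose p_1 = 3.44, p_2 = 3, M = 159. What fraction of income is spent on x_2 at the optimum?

share on x_2 = 0.4834

MRS = (x_2−12)/(x_1−12). Tangency with p_1/p_2 gives x_2−12 = (p_1/p_2)·(x_1−12).
After buying the subsistence bundle (12, 12), a share 0.5 of the remaining income goes to x_1: x_1* = 12 + 0.5·(M − 12p_1 − 12p_2)/p_1.
Discretionary income = 159 − 12·3.44 − 12·3 = 81.72; x_1* = 12 + 0.5·81.72/3.44 = 23.8779; x_2* = 12 + 0.5·81.72/3 = 25.62.
Expenditure on x_2: 3·25.62 = 76.86; share = 0.4834.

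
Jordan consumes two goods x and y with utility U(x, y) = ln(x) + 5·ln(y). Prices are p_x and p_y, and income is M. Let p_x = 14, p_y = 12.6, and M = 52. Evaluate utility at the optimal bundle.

MU_x/MU_y = (y)/(5·x); tangency sets this equal to p_x/p_y.
Rearranging, p_y·y = 5·p_x·x. Substituting into the budget gives p_x·x·(1 + 5) = M.
Demand: x*(p_x,p_y,M) = 1/6·M/p_x and y* = 5/6·M/p_y.
At p_x=14, p_y=12.6, M=52: x* = 1/6·52/14 = 0.619, y* = 3.4392.
Utility at the optimum: U(0.619, 3.4392) = 5.6966.

V = 5.6966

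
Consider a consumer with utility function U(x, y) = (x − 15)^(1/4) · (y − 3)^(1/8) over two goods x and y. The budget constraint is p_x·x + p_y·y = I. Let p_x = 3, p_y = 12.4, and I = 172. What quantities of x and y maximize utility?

This is Cobb-Douglas in (x−15, y−3): tangency gives 0.25·p_y·(y−3) = 0.125·p_x·(x−15).
After buying the subsistence bundle (15, 3), a share 2/3 of the remaining income goes to x: x* = 15 + 2/3·(I − 15p_x − 3p_y)/p_x.
Discretionary income = 172 − 15·3 − 3·12.4 = 89.8; x* = 15 + 2/3·89.8/3 = 34.9556; y* = 3 + 1/3·89.8/12.4 = 5.414.

x* = 34.9556, y* = 5.414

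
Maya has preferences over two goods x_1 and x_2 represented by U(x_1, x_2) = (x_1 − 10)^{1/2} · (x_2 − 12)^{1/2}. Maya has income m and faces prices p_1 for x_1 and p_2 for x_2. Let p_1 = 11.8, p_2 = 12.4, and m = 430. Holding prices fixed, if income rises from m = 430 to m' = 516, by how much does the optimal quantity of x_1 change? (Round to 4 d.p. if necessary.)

Δx_1* = 3.6441

This is Cobb-Douglas in (x_1−10, x_2−12): tangency gives 0.5·p_2·(x_2−12) = 0.5·p_1·(x_1−10).
Substituting into the budget: x_1* = 10 + 0.5·(m − 10·p_1 − 12·p_2)/p_1, and x_2* = 12 + 0.5·(…)/p_2.
Discretionary income = 430 − 10·11.8 − 12·12.4 = 163.2; x_1* = 10 + 0.5·163.2/11.8 = 16.9153.
At m' = 516: x_1* = 20.5593. Change: 20.5593 − 16.9153 = 3.6441.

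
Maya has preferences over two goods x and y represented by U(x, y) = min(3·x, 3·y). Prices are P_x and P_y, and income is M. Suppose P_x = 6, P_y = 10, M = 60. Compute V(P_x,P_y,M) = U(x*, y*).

V = 11.25

With perfect complements, no substitution: consume in ratio x:y = 3:3.
Budget: P_x·x + P_y·x = M, so (3·P_x + 3·P_y)·x = 3·M.
Demand: x*(P_x,P_y,M) = 3·M/(3·P_x + 3·P_y), y* = 3·M/(3·P_x + 3·P_y).
Here 3·6 + 3·10 = 48, giving x* = 3.75 and y* = 3.75.
Utility at the optimum: U(3.75, 3.75) = 11.25.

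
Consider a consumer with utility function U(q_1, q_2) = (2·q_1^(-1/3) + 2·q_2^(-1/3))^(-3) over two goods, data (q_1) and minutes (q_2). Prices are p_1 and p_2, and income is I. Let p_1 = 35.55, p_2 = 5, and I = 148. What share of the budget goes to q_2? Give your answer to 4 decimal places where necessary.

From the CES first-order condition, (q_2/q_1)^(4/3) = p_1/p_2.
Solve for the ratio: q_2/q_1 = [p_1/p_2]^(0.75).
With the ratio pinned down, the budget gives q_1* = I/(p_1 + p_2·(q_2/q_1)) and q_2* = (q_2/q_1)·q_1*.
Numerically q_2/q_1 = 4.354138, so q_1* = 148/(35.55 + 5·4.354138) = 2.582 and q_2* = 4.354138·2.582 = 11.2422.
Expenditure on q_2: 5·11.2422 = 56.2112; share = 0.3798.

share on q_2 = 0.3798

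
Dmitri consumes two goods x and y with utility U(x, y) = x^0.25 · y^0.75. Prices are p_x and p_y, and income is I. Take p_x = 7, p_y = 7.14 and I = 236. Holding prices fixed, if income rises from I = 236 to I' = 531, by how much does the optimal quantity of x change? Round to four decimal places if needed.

The MRS is (1/3)·y/x. Set MRS = p_x/p_y.
Rearranging, p_y·y = 3·p_x·x. Substituting into the budget gives p_x·x·(1 + 3) = I.
Demand: x*(p_x,p_y,I) = 0.25·I/p_x and y* = 0.75·I/p_y.
At p_x=7, p_y=7.14, I=236: x* = 0.25·236/7 = 8.4286.
At I' = 531: x* = 18.9643. Change: 18.9643 − 8.4286 = 10.5357.

Δx* = 10.5357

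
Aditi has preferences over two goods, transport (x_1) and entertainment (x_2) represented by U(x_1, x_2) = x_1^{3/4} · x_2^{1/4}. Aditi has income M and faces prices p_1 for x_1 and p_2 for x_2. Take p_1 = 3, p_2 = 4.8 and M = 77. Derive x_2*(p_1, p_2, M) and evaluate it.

At p_1=3, p_2=4.8, M=77: x_2* = 0.25·77/4.8 = 4.0104.

x_2* = 4.0104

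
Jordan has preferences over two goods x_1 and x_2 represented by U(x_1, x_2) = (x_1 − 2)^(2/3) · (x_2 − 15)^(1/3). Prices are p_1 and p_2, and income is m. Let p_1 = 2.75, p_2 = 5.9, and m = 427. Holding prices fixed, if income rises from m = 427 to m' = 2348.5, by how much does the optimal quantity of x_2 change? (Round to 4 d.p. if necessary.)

MRS = 2·(x_2−15)/(x_1−2). Tangency with p_1/p_2 gives x_2−15 = (1/2)·(p_1/p_2)·(x_1−2).
After buying the subsistence bundle (2, 15), a share 2/3 of the remaining income goes to x_1: x_1* = 2 + 2/3·(m − 2p_1 − 15p_2)/p_1.
Discretionary income = 427 − 2·2.75 − 15·5.9 = 333; x_2* = 15 + 1/3·333/5.9 = 33.8136.
At m' = 2348.5: x_2* = 142.3729. Change: 142.3729 − 33.8136 = 108.5593.

Δx_2* = 108.5593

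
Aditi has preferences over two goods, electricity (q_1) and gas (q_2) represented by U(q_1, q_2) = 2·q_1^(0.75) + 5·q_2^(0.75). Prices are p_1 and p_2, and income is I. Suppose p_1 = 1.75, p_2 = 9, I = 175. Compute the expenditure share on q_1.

share on q_1 = 0.7769

MU_q_1 ∝ 2·q_1^(-0.25), MU_q_2 ∝ 5·q_2^(-0.25), so MRS = (2/5)·(q_2/q_1)^(0.25) = p_1/p_2.
Solve for the ratio: q_2/q_1 = [(5/2)·p_1/p_2]^(4).
With the ratio pinned down, the budget gives q_1* = I/(p_1 + p_2·(q_2/q_1)) and q_2* = (q_2/q_1)·q_1*.
Numerically q_2/q_1 = 0.05584, so q_1* = 175/(1.75 + 9·0.05584) = 77.6895 and q_2* = 0.05584·77.6895 = 4.3382.
Expenditure on q_1: 1.75·77.6895 = 135.9566; share = 0.7769.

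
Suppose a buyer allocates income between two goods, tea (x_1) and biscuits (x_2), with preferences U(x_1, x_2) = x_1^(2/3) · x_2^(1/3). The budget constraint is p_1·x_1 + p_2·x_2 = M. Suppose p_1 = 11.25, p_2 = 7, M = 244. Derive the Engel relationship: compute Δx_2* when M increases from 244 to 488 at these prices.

The MRS is 2·x_2/x_1. Set MRS = p_1/p_2.
So 2/3·p_2·x_2 = 1/3·p_1·x_1; combined with the budget, a share 2/3 of income goes to x_1.
Demand: x_1*(p_1,p_2,M) = 2/3·M/p_1 and x_2* = 1/3·M/p_2.
At p_1=11.25, p_2=7, M=244: x_2* = 1/3·244/7 = 11.619.
At M' = 488: x_2* = 23.2381. Change: 23.2381 − 11.619 = 11.619.

Δx_2* = 11.619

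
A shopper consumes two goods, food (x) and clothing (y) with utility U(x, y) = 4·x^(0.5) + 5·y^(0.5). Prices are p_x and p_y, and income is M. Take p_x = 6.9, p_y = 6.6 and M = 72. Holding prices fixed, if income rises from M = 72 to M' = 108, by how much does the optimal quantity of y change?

MU_x ∝ 4·x^(-0.5), MU_y ∝ 5·y^(-0.5), so MRS = (4/5)·(y/x)^(0.5) = p_x/p_y.
Hence y/x = ((5/4)·p_x/p_y)^(1/(0.5)), i.e. raised to the 2 power.
With the ratio pinned down, the budget gives x* = M/(p_x + p_y·(y/x)) and y* = (y/x)·x*.
Numerically y/x = 1.707774, so x* = 72/(6.9 + 6.6·1.707774) = 3.9623 and y* = 1.707774·3.9623 = 6.7667.
At M' = 108: y* = 10.15. Change: 10.15 − 6.7667 = 3.3833.

Δy* = 3.3833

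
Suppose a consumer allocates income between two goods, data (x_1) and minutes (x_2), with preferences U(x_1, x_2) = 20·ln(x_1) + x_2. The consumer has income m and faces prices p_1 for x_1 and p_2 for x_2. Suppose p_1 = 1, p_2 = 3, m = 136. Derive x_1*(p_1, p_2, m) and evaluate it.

x_1* = 60

So x_1*(p_1,p_2) = 20·p_2/p_1, independent of income; and x_2* = (m − 20·p_2)/p_2.
At the given prices: x_1* = 20·3/1 = 60.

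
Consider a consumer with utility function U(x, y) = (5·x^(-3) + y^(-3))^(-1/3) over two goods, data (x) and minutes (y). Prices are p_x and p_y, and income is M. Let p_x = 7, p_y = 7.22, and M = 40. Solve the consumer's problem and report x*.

x* = 3.3924

MRS = MU_x/MU_y = 5·(y/x)^(4). Set equal to p_x/p_y.
Solve for the ratio: y/x = [(1/5)·p_x/p_y]^(0.25).
With the ratio pinned down, the budget gives x* = M/(p_x + p_y·(y/x)) and y* = (y/x)·x*.
Numerically y/x = 0.663587, so x* = 40/(7 + 7.22·0.663587) = 3.3924.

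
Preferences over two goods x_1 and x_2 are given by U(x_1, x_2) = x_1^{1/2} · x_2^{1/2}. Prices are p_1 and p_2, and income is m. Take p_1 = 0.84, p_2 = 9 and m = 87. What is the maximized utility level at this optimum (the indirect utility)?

V = 15.8208

Tangency: MRS = x_2/x_1 = p_1/p_2.
So 0.5·p_2·x_2 = 0.5·p_1·x_1; combined with the budget, a share 0.5 of income goes to x_1.
Demand: x_1*(p_1,p_2,m) = 0.5·m/p_1 and x_2* = 0.5·m/p_2.
At p_1=0.84, p_2=9, m=87: x_1* = 0.5·87/0.84 = 51.7857, x_2* = 4.8333.
Utility at the optimum: U(51.7857, 4.8333) = 15.8208.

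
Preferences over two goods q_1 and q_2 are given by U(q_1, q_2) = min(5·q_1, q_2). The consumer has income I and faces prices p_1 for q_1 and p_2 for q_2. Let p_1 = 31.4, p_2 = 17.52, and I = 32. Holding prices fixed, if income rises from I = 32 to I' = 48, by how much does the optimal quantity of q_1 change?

Δq_1* = 0.1345

With perfect complements, no substitution: consume in ratio q_1:q_2 = 1:5.
Budget: p_1·q_1 + p_2·5·q_1 = I, so (p_1 + 5·p_2)·q_1 = I.
Demand: q_1*(p_1,p_2,I) = I/(p_1 + 5·p_2), q_2* = 5·I/(p_1 + 5·p_2).
Here 31.4 + 5·17.52 = 119, giving q_1* = 0.2689.
At I' = 48: q_1* = 0.4034. Change: 0.4034 − 0.2689 = 0.1345.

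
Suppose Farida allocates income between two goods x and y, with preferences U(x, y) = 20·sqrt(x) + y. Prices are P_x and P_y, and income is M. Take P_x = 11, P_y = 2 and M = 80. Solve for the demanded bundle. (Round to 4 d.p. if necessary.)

x* = 3.3058, y* = 21.8182

Utility is quasi-linear in y; the FOC for x is 10/√x = P_x/P_y.
Thus x* = (10·P_y/P_x)² — independent of M — with the rest of income spent on y.
Plugging in: x* = (10·2/11)² = 3.3058, y* = 21.8182.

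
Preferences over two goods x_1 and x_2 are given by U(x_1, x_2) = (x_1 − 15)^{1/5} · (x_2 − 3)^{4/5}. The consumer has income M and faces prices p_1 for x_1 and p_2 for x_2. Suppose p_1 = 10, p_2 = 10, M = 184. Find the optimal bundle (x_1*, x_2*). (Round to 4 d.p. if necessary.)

x_1* = 15.08, x_2* = 3.32

MRS = (1/4)·(x_2−3)/(x_1−15). Tangency with p_1/p_2 gives x_2−3 = 4·(p_1/p_2)·(x_1−15).
After buying the subsistence bundle (15, 3), a share 0.2 of the remaining income goes to x_1: x_1* = 15 + 0.2·(M − 15p_1 − 3p_2)/p_1.
Discretionary income = 184 − 15·10 − 3·10 = 4; x_1* = 15 + 0.2·4/10 = 15.08; x_2* = 3 + 0.8·4/10 = 3.32.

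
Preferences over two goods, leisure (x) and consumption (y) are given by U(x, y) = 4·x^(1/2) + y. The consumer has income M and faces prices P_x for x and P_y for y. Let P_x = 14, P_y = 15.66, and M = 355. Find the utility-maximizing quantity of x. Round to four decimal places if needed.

x* = 5.0048

Utility is quasi-linear in y; the FOC for x is 2/√x = P_x/P_y.
Solve: √x = 2·P_y/P_x, so x*(P_x,P_y) = (2·P_y/P_x)², and y* = (M − P_x·x*)/P_y.
Plugging in: x* = (2·15.66/14)² = 5.0048.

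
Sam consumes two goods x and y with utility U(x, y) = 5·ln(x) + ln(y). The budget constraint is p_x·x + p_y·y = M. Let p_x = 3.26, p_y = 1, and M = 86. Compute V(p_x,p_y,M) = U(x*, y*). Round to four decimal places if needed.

V = 18.1141

The MRS is 5·y/x. Set MRS = p_x/p_y.
Rearranging, p_y·y = (1/5)·p_x·x. Substituting into the budget gives p_x·x·(1 + (1/5)) = M.
Demand: x*(p_x,p_y,M) = 5/6·M/p_x and y* = 1/6·M/p_y.
At p_x=3.26, p_y=1, M=86: x* = 5/6·86/3.26 = 21.9836, y* = 14.3333.
Utility at the optimum: U(21.9836, 14.3333) = 18.1141.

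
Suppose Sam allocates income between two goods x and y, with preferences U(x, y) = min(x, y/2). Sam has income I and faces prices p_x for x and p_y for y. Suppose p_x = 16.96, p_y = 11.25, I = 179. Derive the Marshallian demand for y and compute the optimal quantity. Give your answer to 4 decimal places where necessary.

With perfect complements, no substitution: consume in ratio x:y = 1:2.
Budget: p_x·x + p_y·2·x = I, so (p_x + 2·p_y)·x = I.
Demand: x*(p_x,p_y,I) = I/(p_x + 2·p_y), y* = 2·I/(p_x + 2·p_y).
Here 16.96 + 2·11.25 = 39.46, giving y* = 9.0725.

y* = 9.0725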